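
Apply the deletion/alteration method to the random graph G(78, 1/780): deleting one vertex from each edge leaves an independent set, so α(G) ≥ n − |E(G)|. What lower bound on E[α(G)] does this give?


E[|E(G)|] = C(78, 2)·p = 3003 · (1/780) = 77/20.
E[α(G)] ≥ n − E[|E(G)|] = 78 − 77/20 = 1483/20.
Numerically: ≈ 74.150.
(This is only a lower bound; the true E[α(G)] may be larger.)

E[α(G)] ≥ 1483/20 ≈ 74.150.


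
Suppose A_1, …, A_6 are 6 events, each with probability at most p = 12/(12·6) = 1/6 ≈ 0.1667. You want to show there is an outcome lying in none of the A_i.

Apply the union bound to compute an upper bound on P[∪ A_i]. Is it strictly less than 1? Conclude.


Union bound: P[∪_{i=1}^{6} A_i] ≤ Σ_i P[A_i] ≤ 6·p = 6·(1/6) = 1.
Numerically: 1 ≈ 1.0000.
Is 1 < 1? NO.
Since the bound 1 is ≥ 1, the union bound is uninformative here; it does NOT by itself certify existence.

6·p = 1 ≈ 1.0000; existence NOT certified by the union bound.


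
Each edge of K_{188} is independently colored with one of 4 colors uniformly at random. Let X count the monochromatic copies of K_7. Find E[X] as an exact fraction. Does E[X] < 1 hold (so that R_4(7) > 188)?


E[X] = C(188, 7) · 4^{1 − 21} = 1470936391496 · 4^{−20} = 1470936391496/1099511627776.
As a reduced fraction: E[X] = 183867048937/137438953472 ≈ 1.337809.
Is E[X] < 1? NO.
Since E[X] ≥ 1, the first-moment bound is inconclusive at n = 188; it does NOT by itself certify R_4(7) > 188.

E[X] = 183867048937/137438953472 ≈ 1.337809; E[X] ≥ 1; first-moment method inconclusive here.


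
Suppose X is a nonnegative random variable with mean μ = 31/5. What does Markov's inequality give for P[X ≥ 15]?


μ = E[X] = 31/5, a = 15.
Markov: P[X ≥ 15] ≤ μ/a = (31/5)/15 = 31/75.
Numerically: ≈ 0.413.
(Since a = 15 > μ = 6.200, the bound 31/75 is < 1 and informative.)

P[X ≥ 15] ≤ 31/75 ≈ 0.413.


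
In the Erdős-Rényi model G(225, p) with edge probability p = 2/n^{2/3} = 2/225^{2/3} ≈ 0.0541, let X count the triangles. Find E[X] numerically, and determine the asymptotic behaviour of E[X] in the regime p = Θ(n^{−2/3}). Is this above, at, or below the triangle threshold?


Number of potential triangles: C(225, 3) = 1873200.
Each occurs with probability p³ ≈ (0.0541)³ ≈ 1.58025e-04.
By linearity: E[X] = C(225, 3)·p³ ≈ 1873200 · 1.58025e-04 ≈ 296.012.
Since α = 2/3 < 1, p = c/n^{2/3} ≫ 1/n is above the triangle threshold p ~ 1/n. Asymptotically E[X] ~ (c³/6)·n^{3(1−α)} = (2³/6)·n^{1} → ∞; triangles are abundant w.h.p.

E[X] ≈ 296.012; in regime p = Θ(1/n^{2/3}) E[X] diverges (above the triangle threshold p ~ 1/n).


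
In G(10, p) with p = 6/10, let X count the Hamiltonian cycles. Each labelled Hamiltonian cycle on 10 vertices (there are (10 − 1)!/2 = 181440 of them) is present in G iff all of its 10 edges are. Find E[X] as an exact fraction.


K_10 has (10 − 1)!/2 = 181440 labelled Hamiltonian cycles.
For each such Hamiltonian cycle H, let X_H = 1 if all 10 edges of H are present in G. Then P[X_H = 1] = p^{10} = (3/5)^{10} = 59049/9765625.
Summing the indicators: E[X] = Σ_H E[X_H] = 181440 · p^{10} = 181440 · 59049/9765625 = 2142770112/1953125.
Numerically: E[X] ≈ 1097.1.

E[X] = 181440 · (3/5)^{10} = 2142770112/1953125 ≈ 1097.1.


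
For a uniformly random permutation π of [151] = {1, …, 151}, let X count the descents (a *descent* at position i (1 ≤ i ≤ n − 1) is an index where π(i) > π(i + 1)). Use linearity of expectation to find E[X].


Write X = Σ X_I over i = 1, …, 150, with X_I the indicator of one descent.
There are 150 indicators.
For each fixed i, the pair (π(i), π(i+1)) is a uniformly random ordered pair of distinct values from {1, …, 151}; by symmetry P[π(i) > π(i+1)] = 1/2.
By linearity: E[X] = 150 · (1/2) = (151 − 1) · (1/2) = 75 ≈ 75.0000.

E[X] = 75 = 75.0000.


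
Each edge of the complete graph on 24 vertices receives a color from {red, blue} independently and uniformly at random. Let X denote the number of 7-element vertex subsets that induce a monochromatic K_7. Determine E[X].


Let X = Σ_S X_S over the C(24, 7) = 346104 subsets S of size 7, where X_S = 1 if the K_7 on S is monochromatic.
For a fixed S, the K_7 on S has C(7, 2) = 21 edges. P[all 21 edges red] = (1/2)^21, and likewise for blue, so P[monochromatic] = 2·(1/2)^21 = 2^{1 − 21} = 1/1048576.
By linearity of expectation: E[X] = C(24, 7) · 2^{1 − 21} = 346104 · 1/1048576 = 43263/131072.
Numerically: E[X] ≈ 0.330.

E[X] = C(24,7)·2^(1−C(7,2)) = 43263/131072 ≈ 0.330.


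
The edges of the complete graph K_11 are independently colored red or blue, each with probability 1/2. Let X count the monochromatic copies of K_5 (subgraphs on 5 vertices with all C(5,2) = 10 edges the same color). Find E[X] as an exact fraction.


Let X = Σ_S X_S over the C(11, 5) = 462 subsets S of size 5, where X_S = 1 if the K_5 on S is monochromatic.
For a fixed S, the K_5 on S has C(5, 2) = 10 edges. P[all 10 edges red] = (1/2)^10, and likewise for blue, so P[monochromatic] = 2·(1/2)^10 = 2^{1 − 10} = 1/512.
Summing: E[X] = C(11, 5) · 2^{1 − 10} = 462 · 1/512 = 231/256.
Numerically: E[X] ≈ 0.90234.

E[X] = C(11,5)·2^(1−C(5,2)) = 231/256 ≈ 0.90234.


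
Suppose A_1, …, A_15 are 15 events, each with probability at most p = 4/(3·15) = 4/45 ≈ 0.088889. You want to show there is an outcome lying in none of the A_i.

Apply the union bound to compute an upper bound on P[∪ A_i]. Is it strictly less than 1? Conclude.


Union bound: P[∪_{i=1}^{15} A_i] ≤ Σ_i P[A_i] ≤ 15·p = 15·(4/45) = 4/3.
Numerically: 4/3 ≈ 1.333333.
Is 4/3 < 1? NO.
Since the bound 4/3 is ≥ 1, the union bound is uninformative here; it does NOT by itself certify existence.

15·p = 4/3 ≈ 1.333333; existence NOT certified by the union bound.


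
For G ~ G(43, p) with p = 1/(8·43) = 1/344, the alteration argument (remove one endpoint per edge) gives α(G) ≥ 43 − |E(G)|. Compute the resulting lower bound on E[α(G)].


E[|E(G)|] = C(43, 2)·p = 903 · (1/344) = 21/8.
E[α(G)] ≥ n − E[|E(G)|] = 43 − 21/8 = 323/8.
Numerically: ≈ 40.375.
(This is only a lower bound; the true E[α(G)] may be larger.)

E[α(G)] ≥ 323/8 ≈ 40.375.


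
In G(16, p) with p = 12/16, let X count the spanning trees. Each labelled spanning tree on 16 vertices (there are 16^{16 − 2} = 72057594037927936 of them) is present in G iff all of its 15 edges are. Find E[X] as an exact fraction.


K_16 has 16^{16 − 2} = 72057594037927936 labelled spanning trees.
For each such spanning tree H, let X_H = 1 if all 15 edges of H are present in G. Then P[X_H = 1] = p^{15} = (3/4)^{15} = 14348907/1073741824.
Summing the indicators: E[X] = Σ_H E[X_H] = 72057594037927936 · p^{15} = 72057594037927936 · 14348907/1073741824 = 962938848411648.
Numerically: E[X] ≈ 9.62939e+14.

E[X] = 72057594037927936 · (3/4)^{15} = 962938848411648 ≈ 9.62939e+14.


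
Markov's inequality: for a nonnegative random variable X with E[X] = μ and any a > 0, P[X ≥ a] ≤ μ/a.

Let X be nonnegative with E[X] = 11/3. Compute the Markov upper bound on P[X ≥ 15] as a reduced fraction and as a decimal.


μ = E[X] = 11/3, a = 15.
Markov: P[X ≥ 15] ≤ μ/a = (11/3)/15 = 11/45.
Numerically: ≈ 0.24444.
(Since a = 15 > μ = 3.66667, the bound 11/45 is < 1 and informative.)

P[X ≥ 15] ≤ 11/45 ≈ 0.24444.


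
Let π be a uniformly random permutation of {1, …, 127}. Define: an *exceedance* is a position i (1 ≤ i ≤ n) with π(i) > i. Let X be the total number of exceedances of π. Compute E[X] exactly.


Write X = Σ_{i=1}^{127} X_i, where X_i = 1_{π(i) > i}.
For each fixed i, π(i) is uniform over {1, …, 127} (marginal of a uniform permutation), so P[π(i) > i] = (n − i)/n. Summing: Σ_{i=1}^{127} (n − i)/n = (0 + 1 + … + 126)/127 = 127(127 − 1)/(2·127) = (127 − 1)/2.
Hence E[X] = Σ_{i=1}^{127} (127 − i)/127 = 63 ≈ 63.0000.

E[X] = 63 = 63.0000.


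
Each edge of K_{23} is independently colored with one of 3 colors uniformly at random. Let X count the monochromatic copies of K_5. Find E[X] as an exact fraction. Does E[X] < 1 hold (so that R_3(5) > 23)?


E[X] = C(23, 5) · 3^{1 − 10} = 33649 · 3^{−9} = 33649/19683.
As a reduced fraction: E[X] = 33649/19683 ≈ 1.709546.
Is E[X] < 1? NO.
Since E[X] ≥ 1, the first-moment bound is inconclusive at n = 23; it does NOT by itself certify R_3(5) > 23.

E[X] = 33649/19683 ≈ 1.709546; E[X] ≥ 1; first-moment method inconclusive here.


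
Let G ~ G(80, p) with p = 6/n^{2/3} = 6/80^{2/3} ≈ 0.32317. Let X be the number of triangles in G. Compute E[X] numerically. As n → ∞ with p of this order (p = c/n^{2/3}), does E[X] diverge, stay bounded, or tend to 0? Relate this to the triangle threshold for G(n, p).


Number of potential triangles: C(80, 3) = 82160.
Each occurs with probability p³ ≈ (0.32317)³ ≈ 3.3750000e-02.
By linearity: E[X] = C(80, 3)·p³ ≈ 82160 · 3.3750000e-02 ≈ 2772.90000.
Since α = 2/3 < 1, p = c/n^{2/3} ≫ 1/n is above the triangle threshold p ~ 1/n. Asymptotically E[X] ~ (c³/6)·n^{3(1−α)} = (6³/6)·n^{1} → ∞; triangles are abundant w.h.p.

E[X] ≈ 2772.90000; in regime p = Θ(1/n^{2/3}) E[X] diverges (above the triangle threshold p ~ 1/n).


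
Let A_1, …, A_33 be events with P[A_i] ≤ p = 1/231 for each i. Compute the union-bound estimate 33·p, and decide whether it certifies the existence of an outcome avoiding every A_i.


Union bound: P[∪_{i=1}^{33} A_i] ≤ Σ_i P[A_i] ≤ 33·p = 33·(1/231) = 1/7.
Numerically: 1/7 ≈ 0.142857.
Is 1/7 < 1? YES.
Since P[∪ A_i] ≤ 1/7 < 1, the complement has P[∩ A_i^c] ≥ 1 − 1/7 = 6/7 > 0, so some outcome avoids every A_i.

33·p = 1/7 ≈ 0.142857; existence CERTIFIED by the union bound.


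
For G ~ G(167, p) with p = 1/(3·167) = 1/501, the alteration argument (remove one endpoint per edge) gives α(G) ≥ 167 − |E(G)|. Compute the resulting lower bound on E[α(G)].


E[|E(G)|] = C(167, 2)·p = 13861 · (1/501) = 83/3.
E[α(G)] ≥ n − E[|E(G)|] = 167 − 83/3 = 418/3.
Numerically: ≈ 139.3333.
(This is only a lower bound; the true E[α(G)] may be larger.)

E[α(G)] ≥ 418/3 ≈ 139.3333.


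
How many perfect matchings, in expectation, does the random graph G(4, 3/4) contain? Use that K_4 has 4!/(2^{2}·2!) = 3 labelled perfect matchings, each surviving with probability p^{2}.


K_4 has 4!/(2^{2}·2!) = 3 labelled perfect matchings.
For each such perfect matching H, let X_H = 1 if all 2 edges of H are present in G. Then P[X_H = 1] = p^{2} = (3/4)^{2} = 9/16.
By linearity: E[X] = Σ_H E[X_H] = 3 · p^{2} = 3 · 9/16 = 27/16.
Numerically: E[X] ≈ 1.6875.

E[X] = 3 · (3/4)^{2} = 27/16 ≈ 1.6875.


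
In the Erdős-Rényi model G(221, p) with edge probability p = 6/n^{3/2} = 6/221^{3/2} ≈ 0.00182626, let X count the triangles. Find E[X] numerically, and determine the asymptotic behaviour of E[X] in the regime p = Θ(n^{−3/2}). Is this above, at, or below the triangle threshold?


Number of potential triangles: C(221, 3) = 1774630.
Each occurs with probability p³ ≈ (0.00182626)³ ≈ 6.09099888e-09.
By linearity: E[X] = C(221, 3)·p³ ≈ 1774630 · 6.09099888e-09 ≈ 0.010809.
Since α = 3/2 > 1, p = c/n^{3/2} = o(1/n) is below the triangle threshold p ~ 1/n. Asymptotically E[X] ~ (c³/6)·n^{3(1−α)} = (6³/6)·n^{-1.5} → 0, so by Markov's inequality G has no triangles w.h.p.

E[X] ≈ 0.010809; in regime p = Θ(1/n^{3/2}) E[X] tends to 0 (below the triangle threshold p ~ 1/n).


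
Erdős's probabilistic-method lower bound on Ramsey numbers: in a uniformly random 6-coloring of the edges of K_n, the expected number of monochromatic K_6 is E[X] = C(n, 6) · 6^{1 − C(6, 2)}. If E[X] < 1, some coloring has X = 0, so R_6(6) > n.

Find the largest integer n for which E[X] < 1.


We need C(n, 6) · 6^{1 − 15} < 1, i.e. C(n, 6) < 6^{15 − 1} = 78364164096.
Check values of n near the boundary:
  n = 192: C(192, 6) = 64300886496; 64300886496 < 78364164096? YES
  n = 193: C(193, 6) = 66364016544; 66364016544 < 78364164096? YES
  n = 194: C(194, 6) = 68482017072; 68482017072 < 78364164096? YES
  n = 195: C(195, 6) = 70656049360; 70656049360 < 78364164096? YES
  n = 196: C(196, 6) = 72887293024; 72887293024 < 78364164096? YES
  n = 197: C(197, 6) = 75176946208; 75176946208 < 78364164096? YES
  n = 198: C(198, 6) = 77526225777; 77526225777 < 78364164096? YES
  n = 199: C(199, 6) = 79936367511; 79936367511 < 78364164096? NO
  n = 200: C(200, 6) = 82408626300; 82408626300 < 78364164096? NO
The largest n with C(n, 6) < 78364164096 is n = 198 (where E[X] = 25842075259/26121388032 ≈ 0.98931). Hence R_6(6) > 198, i.e. R_6(6) ≥ 199.

Largest n = 198; hence R_6(6) > 198.


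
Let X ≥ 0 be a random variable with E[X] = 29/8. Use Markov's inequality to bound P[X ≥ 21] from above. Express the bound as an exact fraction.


μ = E[X] = 29/8, a = 21.
Markov: P[X ≥ 21] ≤ μ/a = (29/8)/21 = 29/168.
Numerically: ≈ 0.1726.
(Since a = 21 > μ = 3.6250, the bound 29/168 is < 1 and informative.)

P[X ≥ 21] ≤ 29/168 ≈ 0.1726.


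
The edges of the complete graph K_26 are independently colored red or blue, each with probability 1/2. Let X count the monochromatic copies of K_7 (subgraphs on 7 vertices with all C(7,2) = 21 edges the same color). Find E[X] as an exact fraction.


Let X = Σ_S X_S over the C(26, 7) = 657800 subsets S of size 7, where X_S = 1 if the K_7 on S is monochromatic.
For a fixed S, the K_7 on S has C(7, 2) = 21 edges. P[all 21 edges red] = (1/2)^21, and likewise for blue, so P[monochromatic] = 2·(1/2)^21 = 2^{1 − 21} = 1/1048576.
By linearity: E[X] = C(26, 7) · 2^{1 − 21} = 657800 · 1/1048576 = 82225/131072.
Numerically: E[X] ≈ 0.627.

E[X] = C(26,7)·2^(1−C(7,2)) = 82225/131072 ≈ 0.627.


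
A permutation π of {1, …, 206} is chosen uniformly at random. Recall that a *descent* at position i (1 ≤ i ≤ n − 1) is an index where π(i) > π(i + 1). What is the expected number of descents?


Write X = Σ X_I over i = 1, …, 205, with X_I the indicator of one descent.
There are 205 indicators.
For each fixed i, the pair (π(i), π(i+1)) is a uniformly random ordered pair of distinct values from {1, …, 206}; by symmetry P[π(i) > π(i+1)] = 1/2.
By linearity: E[X] = 205 · (1/2) = (206 − 1) · (1/2) = 205/2 ≈ 102.5000.

E[X] = 205/2 = 102.5000.


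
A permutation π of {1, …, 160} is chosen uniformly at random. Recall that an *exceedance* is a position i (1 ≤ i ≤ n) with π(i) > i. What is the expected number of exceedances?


Write X = Σ_{i=1}^{160} X_i, where X_i = 1_{π(i) > i}.
For each fixed i, π(i) is uniform over {1, …, 160} (marginal of a uniform permutation), so P[π(i) > i] = (n − i)/n. Summing: Σ_{i=1}^{160} (n − i)/n = (0 + 1 + … + 159)/160 = 160(160 − 1)/(2·160) = (160 − 1)/2.
Hence E[X] = Σ_{i=1}^{160} (160 − i)/160 = 159/2 ≈ 79.50000.

E[X] = 159/2 = 79.50000.


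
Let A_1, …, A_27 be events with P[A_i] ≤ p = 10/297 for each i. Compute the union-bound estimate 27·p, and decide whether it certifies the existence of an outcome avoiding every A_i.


Union bound: P[∪_{i=1}^{27} A_i] ≤ Σ_i P[A_i] ≤ 27·p = 27·(10/297) = 10/11.
Numerically: 10/11 ≈ 0.90909.
Is 10/11 < 1? YES.
Since P[∪ A_i] ≤ 10/11 < 1, the complement has P[∩ A_i^c] ≥ 1 − 10/11 = 1/11 > 0, so some outcome avoids every A_i.

27·p = 10/11 ≈ 0.90909; existence CERTIFIED by the union bound.


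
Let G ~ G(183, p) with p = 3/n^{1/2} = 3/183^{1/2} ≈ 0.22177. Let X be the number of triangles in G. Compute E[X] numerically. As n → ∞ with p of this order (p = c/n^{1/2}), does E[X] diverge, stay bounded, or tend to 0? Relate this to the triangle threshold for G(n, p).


Number of potential triangles: C(183, 3) = 1004731.
Each occurs with probability p³ ≈ (0.22177)³ ≈ 1.0906543e-02.
By linearity: E[X] = C(183, 3)·p³ ≈ 1004731 · 1.0906543e-02 ≈ 10958.14220.
Since α = 1/2 < 1, p = c/n^{1/2} ≫ 1/n is above the triangle threshold p ~ 1/n. Asymptotically E[X] ~ (c³/6)·n^{3(1−α)} = (3³/6)·n^{1.5} → ∞; triangles are abundant w.h.p.

E[X] ≈ 10958.14220; in regime p = Θ(1/n^{1/2}) E[X] diverges (above the triangle threshold p ~ 1/n).


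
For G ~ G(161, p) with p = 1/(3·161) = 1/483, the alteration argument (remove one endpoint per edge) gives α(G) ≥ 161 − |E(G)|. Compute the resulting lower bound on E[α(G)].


E[|E(G)|] = C(161, 2)·p = 12880 · (1/483) = 80/3.
E[α(G)] ≥ n − E[|E(G)|] = 161 − 80/3 = 403/3.
Numerically: ≈ 134.33333.
(This is only a lower bound; the true E[α(G)] may be larger.)

E[α(G)] ≥ 403/3 ≈ 134.33333.


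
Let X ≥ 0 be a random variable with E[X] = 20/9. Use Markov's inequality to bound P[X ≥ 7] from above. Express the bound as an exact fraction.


μ = E[X] = 20/9, a = 7.
Markov: P[X ≥ 7] ≤ μ/a = (20/9)/7 = 20/63.
Numerically: ≈ 0.317460.
(Since a = 7 > μ = 2.222222, the bound 20/63 is < 1 and informative.)

P[X ≥ 7] ≤ 20/63 ≈ 0.317460.


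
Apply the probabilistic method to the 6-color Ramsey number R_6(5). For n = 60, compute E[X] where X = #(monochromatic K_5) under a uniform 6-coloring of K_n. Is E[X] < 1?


E[X] = C(60, 5) · 6^{1 − 10} = 5461512 · 6^{−9} = 5461512/10077696.
As a reduced fraction: E[X] = 227563/419904 ≈ 0.541941.
Is E[X] < 1? YES.
Since E[X] < 1, there exists a 6-coloring of K_{60} with no monochromatic K_5; hence R_6(5) > 60.

E[X] = 227563/419904 ≈ 0.541941; E[X] < 1, so R_6(5) > 60.


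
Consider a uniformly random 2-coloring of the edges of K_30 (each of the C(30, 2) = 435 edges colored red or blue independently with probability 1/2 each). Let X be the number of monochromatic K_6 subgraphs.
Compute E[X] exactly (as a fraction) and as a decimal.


Let X = Σ_S X_S over the C(30, 6) = 593775 subsets S of size 6, where X_S = 1 if the K_6 on S is monochromatic.
For a fixed S, the K_6 on S has C(6, 2) = 15 edges. P[all 15 edges red] = (1/2)^15, and likewise for blue, so P[monochromatic] = 2·(1/2)^15 = 2^{1 − 15} = 1/16384.
By linearity of expectation: E[X] = C(30, 6) · 2^{1 − 15} = 593775 · 1/16384 = 593775/16384.
Numerically: E[X] ≈ 36.24115.

E[X] = C(30,6)·2^(1−C(6,2)) = 593775/16384 ≈ 36.24115.


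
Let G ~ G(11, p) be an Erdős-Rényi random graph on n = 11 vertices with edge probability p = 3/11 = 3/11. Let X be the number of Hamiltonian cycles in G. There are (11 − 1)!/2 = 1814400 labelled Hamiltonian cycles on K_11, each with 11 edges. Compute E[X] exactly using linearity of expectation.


K_11 has (11 − 1)!/2 = 1814400 labelled Hamiltonian cycles.
For each such Hamiltonian cycle H, let X_H = 1 if all 11 edges of H are present in G. Then P[X_H = 1] = p^{11} = (3/11)^{11} = 177147/285311670611.
By linearity of expectation: E[X] = Σ_H E[X_H] = 1814400 · p^{11} = 1814400 · 177147/285311670611 = 321415516800/285311670611.
Numerically: E[X] ≈ 1.1265.

E[X] = 1814400 · (3/11)^{11} = 321415516800/285311670611 ≈ 1.1265.


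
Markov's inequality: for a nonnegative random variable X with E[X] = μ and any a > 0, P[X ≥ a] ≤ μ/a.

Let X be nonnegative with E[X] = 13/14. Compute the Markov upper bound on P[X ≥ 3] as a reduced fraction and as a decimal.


μ = E[X] = 13/14, a = 3.
Markov: P[X ≥ 3] ≤ μ/a = (13/14)/3 = 13/42.
Numerically: ≈ 0.309524.
(Since a = 3 > μ = 0.928571, the bound 13/42 is < 1 and informative.)

P[X ≥ 3] ≤ 13/42 ≈ 0.309524.


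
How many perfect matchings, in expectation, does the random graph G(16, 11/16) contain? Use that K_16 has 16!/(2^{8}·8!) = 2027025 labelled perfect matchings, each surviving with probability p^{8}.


K_16 has 16!/(2^{8}·8!) = 2027025 labelled perfect matchings.
For each such perfect matching H, let X_H = 1 if all 8 edges of H are present in G. Then P[X_H = 1] = p^{8} = (11/16)^{8} = 214358881/4294967296.
By linearity: E[X] = Σ_H E[X_H] = 2027025 · p^{8} = 2027025 · 214358881/4294967296 = 434510810759025/4294967296.
Numerically: E[X] ≈ 1.0117e+05.

E[X] = 2027025 · (11/16)^{8} = 434510810759025/4294967296 ≈ 1.0117e+05.


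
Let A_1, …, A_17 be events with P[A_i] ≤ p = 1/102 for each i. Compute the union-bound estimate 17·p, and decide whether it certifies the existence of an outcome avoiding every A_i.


Union bound: P[∪_{i=1}^{17} A_i] ≤ Σ_i P[A_i] ≤ 17·p = 17·(1/102) = 1/6.
Numerically: 1/6 ≈ 0.1667.
Is 1/6 < 1? YES.
Since P[∪ A_i] ≤ 1/6 < 1, the complement has P[∩ A_i^c] ≥ 1 − 1/6 = 5/6 > 0, so some outcome avoids every A_i.

17·p = 1/6 ≈ 0.1667; existence CERTIFIED by the union bound.


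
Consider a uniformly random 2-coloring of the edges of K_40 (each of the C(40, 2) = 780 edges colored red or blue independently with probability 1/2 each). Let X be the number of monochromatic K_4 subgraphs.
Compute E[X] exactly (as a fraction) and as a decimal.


Let X = Σ_S X_S over the C(40, 4) = 91390 subsets S of size 4, where X_S = 1 if the K_4 on S is monochromatic.
For a fixed S, the K_4 on S has C(4, 2) = 6 edges. P[all 6 edges red] = (1/2)^6, and likewise for blue, so P[monochromatic] = 2·(1/2)^6 = 2^{1 − 6} = 1/32.
By linearity: E[X] = C(40, 4) · 2^{1 − 6} = 91390 · 1/32 = 45695/16.
Numerically: E[X] ≈ 2855.9375.

E[X] = C(40,4)·2^(1−C(4,2)) = 45695/16 ≈ 2855.9375.


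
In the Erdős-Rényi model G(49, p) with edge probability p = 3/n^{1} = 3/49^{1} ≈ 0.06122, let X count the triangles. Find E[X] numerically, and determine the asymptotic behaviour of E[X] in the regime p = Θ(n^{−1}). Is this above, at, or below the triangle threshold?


Number of potential triangles: C(49, 3) = 18424.
Each occurs with probability p³ ≈ (0.06122)³ ≈ 2.294962e-04.
By linearity: E[X] = C(49, 3)·p³ ≈ 18424 · 2.294962e-04 ≈ 4.2282.
Here α = 1, so p = 3/n is exactly at the triangle threshold p ~ 1/n. Asymptotically E[X] → c³/6 = 3³/6 = 9/2 ≈ 4.5000, a bounded constant. In this regime the triangle count is asymptotically Poisson(c³/6).

E[X] ≈ 4.2282; in regime p = Θ(1/n^{1}) E[X] stays bounded (at the triangle threshold p ~ 1/n).


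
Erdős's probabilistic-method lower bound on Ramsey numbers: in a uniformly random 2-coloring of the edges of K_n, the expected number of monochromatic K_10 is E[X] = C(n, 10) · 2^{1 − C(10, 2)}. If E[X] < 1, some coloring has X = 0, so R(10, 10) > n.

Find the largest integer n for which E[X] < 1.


We need C(n, 10) · 2^{1 − 45} < 1, i.e. C(n, 10) < 2^{45 − 1} = 17592186044416.
Check values of n near the boundary:
  n = 97: C(97, 10) = 12576469727536; 12576469727536 < 17592186044416? YES
  n = 98: C(98, 10) = 14005614014756; 14005614014756 < 17592186044416? YES
  n = 99: C(99, 10) = 15579278510796; 15579278510796 < 17592186044416? YES
  n = 100: C(100, 10) = 17310309456440; 17310309456440 < 17592186044416? YES
  n = 101: C(101, 10) = 19212541264840; 19212541264840 < 17592186044416? NO
The largest n with C(n, 10) < 17592186044416 is n = 100 (where E[X] = 2163788682055/2199023255552 ≈ 0.98398). Hence R(10, 10) > 100, i.e. R(10, 10) ≥ 101.

Largest n = 100; hence R(10, 10) > 100.


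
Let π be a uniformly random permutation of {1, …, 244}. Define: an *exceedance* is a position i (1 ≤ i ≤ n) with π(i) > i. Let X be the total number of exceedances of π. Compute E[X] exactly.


Write X = Σ_{i=1}^{244} X_i, where X_i = 1_{π(i) > i}.
For each fixed i, π(i) is uniform over {1, …, 244} (marginal of a uniform permutation), so P[π(i) > i] = (n − i)/n. Summing: Σ_{i=1}^{244} (n − i)/n = (0 + 1 + … + 243)/244 = 244(244 − 1)/(2·244) = (244 − 1)/2.
Hence E[X] = Σ_{i=1}^{244} (244 − i)/244 = 243/2 ≈ 121.500.

E[X] = 243/2 = 121.500.


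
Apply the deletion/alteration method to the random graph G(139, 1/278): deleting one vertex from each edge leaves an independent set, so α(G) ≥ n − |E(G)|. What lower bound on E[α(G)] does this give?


E[|E(G)|] = C(139, 2)·p = 9591 · (1/278) = 69/2.
E[α(G)] ≥ n − E[|E(G)|] = 139 − 69/2 = 209/2.
Numerically: ≈ 104.500.
(This is only a lower bound; the true E[α(G)] may be larger.)

E[α(G)] ≥ 209/2 ≈ 104.500.


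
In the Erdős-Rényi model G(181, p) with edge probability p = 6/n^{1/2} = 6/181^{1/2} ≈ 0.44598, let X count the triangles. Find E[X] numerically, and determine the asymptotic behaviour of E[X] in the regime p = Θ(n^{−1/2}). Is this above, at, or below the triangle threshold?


Number of potential triangles: C(181, 3) = 971970.
Each occurs with probability p³ ≈ (0.44598)³ ≈ 8.8702506e-02.
By linearity: E[X] = C(181, 3)·p³ ≈ 971970 · 8.8702506e-02 ≈ 86216.17461.
Since α = 1/2 < 1, p = c/n^{1/2} ≫ 1/n is above the triangle threshold p ~ 1/n. Asymptotically E[X] ~ (c³/6)·n^{3(1−α)} = (6³/6)·n^{1.5} → ∞; triangles are abundant w.h.p.

E[X] ≈ 86216.17461; in regime p = Θ(1/n^{1/2}) E[X] diverges (above the triangle threshold p ~ 1/n).


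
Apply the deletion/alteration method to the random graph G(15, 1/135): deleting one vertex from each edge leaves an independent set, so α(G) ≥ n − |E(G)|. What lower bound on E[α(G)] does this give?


E[|E(G)|] = C(15, 2)·p = 105 · (1/135) = 7/9.
E[α(G)] ≥ n − E[|E(G)|] = 15 − 7/9 = 128/9.
Numerically: ≈ 14.222222.
(This is only a lower bound; the true E[α(G)] may be larger.)

E[α(G)] ≥ 128/9 ≈ 14.222222.


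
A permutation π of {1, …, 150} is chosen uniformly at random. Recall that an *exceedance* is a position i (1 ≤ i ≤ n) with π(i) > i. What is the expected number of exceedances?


Write X = Σ_{i=1}^{150} X_i, where X_i = 1_{π(i) > i}.
For each fixed i, π(i) is uniform over {1, …, 150} (marginal of a uniform permutation), so P[π(i) > i] = (n − i)/n. Summing: Σ_{i=1}^{150} (n − i)/n = (0 + 1 + … + 149)/150 = 150(150 − 1)/(2·150) = (150 − 1)/2.
Hence E[X] = Σ_{i=1}^{150} (150 − i)/150 = 149/2 ≈ 74.50000.

E[X] = 149/2 = 74.50000.


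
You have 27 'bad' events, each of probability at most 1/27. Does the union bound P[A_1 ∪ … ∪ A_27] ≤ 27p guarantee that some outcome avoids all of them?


Union bound: P[∪_{i=1}^{27} A_i] ≤ Σ_i P[A_i] ≤ 27·p = 27·(1/27) = 1.
Numerically: 1 ≈ 1.0000000.
Is 1 < 1? NO.
Since the bound 1 is ≥ 1, the union bound is uninformative here; it does NOT by itself certify existence.

27·p = 1 ≈ 1.0000000; existence NOT certified by the union bound.


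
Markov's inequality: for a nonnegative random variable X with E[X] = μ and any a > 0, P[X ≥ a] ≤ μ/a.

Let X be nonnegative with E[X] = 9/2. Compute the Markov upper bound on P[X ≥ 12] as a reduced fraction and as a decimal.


μ = E[X] = 9/2, a = 12.
Markov: P[X ≥ 12] ≤ μ/a = (9/2)/12 = 3/8.
Numerically: ≈ 0.375000.
(Since a = 12 > μ = 4.500000, the bound 3/8 is < 1 and informative.)

P[X ≥ 12] ≤ 3/8 ≈ 0.375000.


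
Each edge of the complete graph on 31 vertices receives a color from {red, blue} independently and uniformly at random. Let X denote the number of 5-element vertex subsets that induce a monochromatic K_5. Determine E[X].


Let X = Σ_S X_S over the C(31, 5) = 169911 subsets S of size 5, where X_S = 1 if the K_5 on S is monochromatic.
For a fixed S, the K_5 on S has C(5, 2) = 10 edges. P[all 10 edges red] = (1/2)^10, and likewise for blue, so P[monochromatic] = 2·(1/2)^10 = 2^{1 − 10} = 1/512.
Summing: E[X] = C(31, 5) · 2^{1 − 10} = 169911 · 1/512 = 169911/512.
Numerically: E[X] ≈ 331.857422.

E[X] = C(31,5)·2^(1−C(5,2)) = 169911/512 ≈ 331.857422.


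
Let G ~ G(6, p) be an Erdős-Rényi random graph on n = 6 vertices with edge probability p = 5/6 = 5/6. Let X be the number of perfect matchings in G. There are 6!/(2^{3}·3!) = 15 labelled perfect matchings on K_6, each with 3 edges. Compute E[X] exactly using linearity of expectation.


K_6 has 6!/(2^{3}·3!) = 15 labelled perfect matchings.
For each such perfect matching H, let X_H = 1 if all 3 edges of H are present in G. Then P[X_H = 1] = p^{3} = (5/6)^{3} = 125/216.
By linearity of expectation: E[X] = Σ_H E[X_H] = 15 · p^{3} = 15 · 125/216 = 625/72.
Numerically: E[X] ≈ 8.681.

E[X] = 15 · (5/6)^{3} = 625/72 ≈ 8.681.


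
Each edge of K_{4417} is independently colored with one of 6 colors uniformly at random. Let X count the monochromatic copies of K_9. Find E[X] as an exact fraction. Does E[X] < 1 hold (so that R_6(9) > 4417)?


E[X] = C(4417, 9) · 6^{1 − 36} = 1749208766098544225331185560 · 6^{−35} = 1749208766098544225331185560/1719070799748422591028658176.
As a reduced fraction: E[X] = 218651095762318028166398195/214883849968552823878582272 ≈ 1.018.
Is E[X] < 1? NO.
Since E[X] ≥ 1, the first-moment bound is inconclusive at n = 4417; it does NOT by itself certify R_6(9) > 4417.

E[X] = 218651095762318028166398195/214883849968552823878582272 ≈ 1.018; E[X] ≥ 1; first-moment method inconclusive here.


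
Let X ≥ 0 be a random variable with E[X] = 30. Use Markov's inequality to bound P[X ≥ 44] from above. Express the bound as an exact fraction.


μ = E[X] = 30, a = 44.
Markov: P[X ≥ 44] ≤ μ/a = (30)/44 = 15/22.
Numerically: ≈ 0.68182.
(Since a = 44 > μ = 30.00000, the bound 15/22 is < 1 and informative.)

P[X ≥ 44] ≤ 15/22 ≈ 0.68182.


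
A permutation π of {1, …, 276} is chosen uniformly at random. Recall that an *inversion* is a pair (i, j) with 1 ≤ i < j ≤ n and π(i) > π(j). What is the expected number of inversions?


Write X = Σ X_I over the C(276, 2) = 37950 pairs i < j, with X_I the indicator of one inversion.
There are 37950 indicators.
For each fixed pair i < j, the values π(i) and π(j) are two distinct elements of {1, …, 276} in uniformly random order; by symmetry P[π(i) > π(j)] = 1/2.
By linearity: E[X] = 37950 · (1/2) = C(276, 2) · (1/2) = 37950/2 = 18975 ≈ 18975.000.

E[X] = 18975 = 18975.000.


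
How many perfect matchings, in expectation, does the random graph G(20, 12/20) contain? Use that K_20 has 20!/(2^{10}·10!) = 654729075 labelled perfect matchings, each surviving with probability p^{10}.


K_20 has 20!/(2^{10}·10!) = 654729075 labelled perfect matchings.
For each such perfect matching H, let X_H = 1 if all 10 edges of H are present in G. Then P[X_H = 1] = p^{10} = (3/5)^{10} = 59049/9765625.
By linearity of expectation: E[X] = Σ_H E[X_H] = 654729075 · p^{10} = 654729075 · 59049/9765625 = 1546443885987/390625.
Numerically: E[X] ≈ 3.9589e+06.

E[X] = 654729075 · (3/5)^{10} = 1546443885987/390625 ≈ 3.9589e+06.


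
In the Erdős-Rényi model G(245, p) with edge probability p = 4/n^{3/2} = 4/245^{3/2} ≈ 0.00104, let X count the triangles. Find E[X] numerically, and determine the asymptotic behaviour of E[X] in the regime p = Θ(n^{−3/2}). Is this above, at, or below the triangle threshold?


Number of potential triangles: C(245, 3) = 2421090.
Each occurs with probability p³ ≈ (0.00104)³ ≈ 1.13483e-09.
By linearity: E[X] = C(245, 3)·p³ ≈ 2421090 · 1.13483e-09 ≈ 0.003.
Since α = 3/2 > 1, p = c/n^{3/2} = o(1/n) is below the triangle threshold p ~ 1/n. Asymptotically E[X] ~ (c³/6)·n^{3(1−α)} = (4³/6)·n^{-1.5} → 0, so by Markov's inequality G has no triangles w.h.p.

E[X] ≈ 0.003; in regime p = Θ(1/n^{3/2}) E[X] tends to 0 (below the triangle threshold p ~ 1/n).


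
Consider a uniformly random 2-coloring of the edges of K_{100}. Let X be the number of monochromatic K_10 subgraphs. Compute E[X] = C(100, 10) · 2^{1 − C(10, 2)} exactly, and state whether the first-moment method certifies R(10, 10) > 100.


E[X] = C(100, 10) · 2^{1 − 45} = 17310309456440 · 2^{−44} = 17310309456440/17592186044416.
As a reduced fraction: E[X] = 2163788682055/2199023255552 ≈ 0.9839772.
Is E[X] < 1? YES.
Since E[X] < 1, there exists a 2-coloring of K_{100} with no monochromatic K_10; hence R(10, 10) > 100.

E[X] = 2163788682055/2199023255552 ≈ 0.9839772; E[X] < 1, so R(10, 10) > 100.


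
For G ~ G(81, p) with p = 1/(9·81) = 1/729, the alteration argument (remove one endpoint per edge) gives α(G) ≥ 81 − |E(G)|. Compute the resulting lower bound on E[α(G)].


E[|E(G)|] = C(81, 2)·p = 3240 · (1/729) = 40/9.
E[α(G)] ≥ n − E[|E(G)|] = 81 − 40/9 = 689/9.
Numerically: ≈ 76.5556.
(This is only a lower bound; the true E[α(G)] may be larger.)

E[α(G)] ≥ 689/9 ≈ 76.5556.


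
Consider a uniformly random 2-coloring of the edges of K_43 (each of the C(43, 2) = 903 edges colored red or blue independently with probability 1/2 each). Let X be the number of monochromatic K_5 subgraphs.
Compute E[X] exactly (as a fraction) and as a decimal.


Let X = Σ_S X_S over the C(43, 5) = 962598 subsets S of size 5, where X_S = 1 if the K_5 on S is monochromatic.
For a fixed S, the K_5 on S has C(5, 2) = 10 edges. P[all 10 edges red] = (1/2)^10, and likewise for blue, so P[monochromatic] = 2·(1/2)^10 = 2^{1 − 10} = 1/512.
By linearity of expectation: E[X] = C(43, 5) · 2^{1 − 10} = 962598 · 1/512 = 481299/256.
Numerically: E[X] ≈ 1880.0742.

E[X] = C(43,5)·2^(1−C(5,2)) = 481299/256 ≈ 1880.0742.


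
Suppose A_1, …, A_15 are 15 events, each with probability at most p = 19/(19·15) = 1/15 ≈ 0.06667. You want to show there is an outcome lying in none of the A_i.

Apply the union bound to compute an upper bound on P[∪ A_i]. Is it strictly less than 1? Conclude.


Union bound: P[∪_{i=1}^{15} A_i] ≤ Σ_i P[A_i] ≤ 15·p = 15·(1/15) = 1.
Numerically: 1 ≈ 1.00000.
Is 1 < 1? NO.
Since the bound 1 is ≥ 1, the union bound is uninformative here; it does NOT by itself certify existence.

15·p = 1 ≈ 1.00000; existence NOT certified by the union bound.


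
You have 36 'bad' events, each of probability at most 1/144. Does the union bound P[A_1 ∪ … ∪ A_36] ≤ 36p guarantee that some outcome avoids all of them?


Union bound: P[∪_{i=1}^{36} A_i] ≤ Σ_i P[A_i] ≤ 36·p = 36·(1/144) = 1/4.
Numerically: 1/4 ≈ 0.25000.
Is 1/4 < 1? YES.
Since P[∪ A_i] ≤ 1/4 < 1, the complement has P[∩ A_i^c] ≥ 1 − 1/4 = 3/4 > 0, so some outcome avoids every A_i.

36·p = 1/4 ≈ 0.25000; existence CERTIFIED by the union bound.


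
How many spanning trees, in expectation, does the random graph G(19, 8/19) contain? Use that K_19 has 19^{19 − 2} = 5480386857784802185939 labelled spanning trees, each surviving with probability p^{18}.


K_19 has 19^{19 − 2} = 5480386857784802185939 labelled spanning trees.
For each such spanning tree H, let X_H = 1 if all 18 edges of H are present in G. Then P[X_H = 1] = p^{18} = (8/19)^{18} = 18014398509481984/104127350297911241532841.
By linearity: E[X] = Σ_H E[X_H] = 5480386857784802185939 · p^{18} = 5480386857784802185939 · 18014398509481984/104127350297911241532841 = 18014398509481984/19.
Numerically: E[X] ≈ 9.48e+14.

E[X] = 5480386857784802185939 · (8/19)^{18} = 18014398509481984/19 ≈ 9.48e+14.


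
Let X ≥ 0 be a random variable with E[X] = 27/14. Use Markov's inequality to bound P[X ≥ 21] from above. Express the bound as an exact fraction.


μ = E[X] = 27/14, a = 21.
Markov: P[X ≥ 21] ≤ μ/a = (27/14)/21 = 9/98.
Numerically: ≈ 0.09184.
(Since a = 21 > μ = 1.92857, the bound 9/98 is < 1 and informative.)

P[X ≥ 21] ≤ 9/98 ≈ 0.09184.


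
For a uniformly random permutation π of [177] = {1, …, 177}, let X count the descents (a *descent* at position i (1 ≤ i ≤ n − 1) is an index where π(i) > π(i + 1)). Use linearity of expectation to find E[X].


Write X = Σ X_I over i = 1, …, 176, with X_I the indicator of one descent.
There are 176 indicators.
For each fixed i, the pair (π(i), π(i+1)) is a uniformly random ordered pair of distinct values from {1, …, 177}; by symmetry P[π(i) > π(i+1)] = 1/2.
By linearity: E[X] = 176 · (1/2) = (177 − 1) · (1/2) = 88 ≈ 88.000.

E[X] = 88 = 88.000.


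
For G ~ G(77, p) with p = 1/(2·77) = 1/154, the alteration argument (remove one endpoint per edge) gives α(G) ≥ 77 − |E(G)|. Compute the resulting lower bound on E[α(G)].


E[|E(G)|] = C(77, 2)·p = 2926 · (1/154) = 19.
E[α(G)] ≥ n − E[|E(G)|] = 77 − 19 = 58.
Numerically: ≈ 58.00000.
(This is only a lower bound; the true E[α(G)] may be larger.)

E[α(G)] ≥ 58 ≈ 58.00000.


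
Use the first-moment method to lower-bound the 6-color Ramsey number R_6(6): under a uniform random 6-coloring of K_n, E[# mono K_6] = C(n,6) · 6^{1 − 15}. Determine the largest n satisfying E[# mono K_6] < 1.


We need C(n, 6) · 6^{1 − 15} < 1, i.e. C(n, 6) < 6^{15 − 1} = 78364164096.
Check values of n near the boundary:
  n = 193: C(193, 6) = 66364016544; 66364016544 < 78364164096? YES
  n = 194: C(194, 6) = 68482017072; 68482017072 < 78364164096? YES
  n = 195: C(195, 6) = 70656049360; 70656049360 < 78364164096? YES
  n = 196: C(196, 6) = 72887293024; 72887293024 < 78364164096? YES
  n = 197: C(197, 6) = 75176946208; 75176946208 < 78364164096? YES
  n = 198: C(198, 6) = 77526225777; 77526225777 < 78364164096? YES
  n = 199: C(199, 6) = 79936367511; 79936367511 < 78364164096? NO
  n = 200: C(200, 6) = 82408626300; 82408626300 < 78364164096? NO
  n = 201: C(201, 6) = 84944276340; 84944276340 < 78364164096? NO
The largest n with C(n, 6) < 78364164096 is n = 198 (where E[X] = 25842075259/26121388032 ≈ 0.989307). Hence R_6(6) > 198, i.e. R_6(6) ≥ 199.

Largest n = 198; hence R_6(6) > 198.


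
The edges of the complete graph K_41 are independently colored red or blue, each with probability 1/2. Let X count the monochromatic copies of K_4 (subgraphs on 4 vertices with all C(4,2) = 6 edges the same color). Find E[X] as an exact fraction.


Let X = Σ_S X_S over the C(41, 4) = 101270 subsets S of size 4, where X_S = 1 if the K_4 on S is monochromatic.
For a fixed S, the K_4 on S has C(4, 2) = 6 edges. P[all 6 edges red] = (1/2)^6, and likewise for blue, so P[monochromatic] = 2·(1/2)^6 = 2^{1 − 6} = 1/32.
Summing: E[X] = C(41, 4) · 2^{1 − 6} = 101270 · 1/32 = 50635/16.
Numerically: E[X] ≈ 3164.687500.

E[X] = C(41,4)·2^(1−C(4,2)) = 50635/16 ≈ 3164.687500.


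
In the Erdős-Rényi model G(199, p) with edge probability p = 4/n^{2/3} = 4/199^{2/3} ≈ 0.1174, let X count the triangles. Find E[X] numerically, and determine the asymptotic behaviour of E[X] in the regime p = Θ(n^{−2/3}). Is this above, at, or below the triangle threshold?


Number of potential triangles: C(199, 3) = 1293699.
Each occurs with probability p³ ≈ (0.1174)³ ≈ 1.616121e-03.
By linearity: E[X] = C(199, 3)·p³ ≈ 1293699 · 1.616121e-03 ≈ 2090.7739.
Since α = 2/3 < 1, p = c/n^{2/3} ≫ 1/n is above the triangle threshold p ~ 1/n. Asymptotically E[X] ~ (c³/6)·n^{3(1−α)} = (4³/6)·n^{1} → ∞; triangles are abundant w.h.p.

E[X] ≈ 2090.7739; in regime p = Θ(1/n^{2/3}) E[X] diverges (above the triangle threshold p ~ 1/n).


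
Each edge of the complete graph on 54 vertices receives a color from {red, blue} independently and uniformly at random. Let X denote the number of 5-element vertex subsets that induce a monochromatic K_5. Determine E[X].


Let X = Σ_S X_S over the C(54, 5) = 3162510 subsets S of size 5, where X_S = 1 if the K_5 on S is monochromatic.
For a fixed S, the K_5 on S has C(5, 2) = 10 edges. P[all 10 edges red] = (1/2)^10, and likewise for blue, so P[monochromatic] = 2·(1/2)^10 = 2^{1 − 10} = 1/512.
By linearity of expectation: E[X] = C(54, 5) · 2^{1 − 10} = 3162510 · 1/512 = 1581255/256.
Numerically: E[X] ≈ 6176.777.

E[X] = C(54,5)·2^(1−C(5,2)) = 1581255/256 ≈ 6176.777.


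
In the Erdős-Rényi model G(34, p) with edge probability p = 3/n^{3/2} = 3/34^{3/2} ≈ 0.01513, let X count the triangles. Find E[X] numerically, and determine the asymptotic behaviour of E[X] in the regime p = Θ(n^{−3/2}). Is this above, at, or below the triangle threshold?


Number of potential triangles: C(34, 3) = 5984.
Each occurs with probability p³ ≈ (0.01513)³ ≈ 3.465043e-06.
By linearity: E[X] = C(34, 3)·p³ ≈ 5984 · 3.465043e-06 ≈ 0.0207.
Since α = 3/2 > 1, p = c/n^{3/2} = o(1/n) is below the triangle threshold p ~ 1/n. Asymptotically E[X] ~ (c³/6)·n^{3(1−α)} = (3³/6)·n^{-1.5} → 0, so by Markov's inequality G has no triangles w.h.p.

E[X] ≈ 0.0207; in regime p = Θ(1/n^{3/2}) E[X] tends to 0 (below the triangle threshold p ~ 1/n).
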